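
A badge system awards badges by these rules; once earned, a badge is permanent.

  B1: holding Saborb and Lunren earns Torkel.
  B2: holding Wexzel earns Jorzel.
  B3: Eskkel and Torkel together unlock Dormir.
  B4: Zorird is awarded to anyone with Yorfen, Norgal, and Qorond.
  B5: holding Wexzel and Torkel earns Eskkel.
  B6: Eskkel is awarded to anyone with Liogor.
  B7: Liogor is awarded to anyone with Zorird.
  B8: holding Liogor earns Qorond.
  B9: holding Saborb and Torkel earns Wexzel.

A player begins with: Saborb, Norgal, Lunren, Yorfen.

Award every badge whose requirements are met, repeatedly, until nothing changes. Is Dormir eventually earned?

With Saborb and Lunren, Torkel is earned (B1).
With Saborb and Torkel, Wexzel is earned (B9).
With Wexzel and Torkel, Eskkel is earned (B5).
With Eskkel and Torkel, Dormir is earned (B3).

Yes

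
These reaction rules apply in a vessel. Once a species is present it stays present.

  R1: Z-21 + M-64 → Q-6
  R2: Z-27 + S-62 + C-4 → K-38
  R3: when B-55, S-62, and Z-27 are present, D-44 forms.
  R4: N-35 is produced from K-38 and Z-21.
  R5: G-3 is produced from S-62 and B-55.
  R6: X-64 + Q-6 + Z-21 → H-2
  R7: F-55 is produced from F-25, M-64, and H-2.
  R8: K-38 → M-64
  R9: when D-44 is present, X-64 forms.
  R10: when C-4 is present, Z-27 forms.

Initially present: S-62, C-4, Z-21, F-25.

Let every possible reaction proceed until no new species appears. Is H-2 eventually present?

H-2 would need X-64, Q-6, and Z-21 (R6), but X-64 never forms.

No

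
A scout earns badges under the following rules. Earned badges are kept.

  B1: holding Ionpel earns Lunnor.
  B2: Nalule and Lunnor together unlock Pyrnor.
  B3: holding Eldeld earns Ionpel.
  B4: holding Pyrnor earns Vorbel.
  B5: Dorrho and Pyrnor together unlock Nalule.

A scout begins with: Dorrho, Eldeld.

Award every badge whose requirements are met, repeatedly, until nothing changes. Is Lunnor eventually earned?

With Eldeld, Ionpel is earned (B3).
With Ionpel, Lunnor is earned (B1).

Yes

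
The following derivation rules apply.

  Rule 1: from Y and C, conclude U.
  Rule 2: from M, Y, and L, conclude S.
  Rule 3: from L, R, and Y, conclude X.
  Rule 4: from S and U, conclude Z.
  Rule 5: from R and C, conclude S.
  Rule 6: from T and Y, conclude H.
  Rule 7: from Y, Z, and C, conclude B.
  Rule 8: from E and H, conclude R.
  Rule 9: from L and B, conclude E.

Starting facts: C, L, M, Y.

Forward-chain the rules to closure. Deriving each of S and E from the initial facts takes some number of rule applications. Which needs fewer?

S

S: From M, Y, and L, Rule 2 gives S. [1 rule application]
E: From M, Y, and L, Rule 2 gives S. From Y and C, Rule 1 gives U. S and U hold, so Z follows (Rule 4). Y, Z, and C hold, so B follows (Rule 7). L and B hold, so E follows (Rule 9). [5 rule applications]
S needs fewer.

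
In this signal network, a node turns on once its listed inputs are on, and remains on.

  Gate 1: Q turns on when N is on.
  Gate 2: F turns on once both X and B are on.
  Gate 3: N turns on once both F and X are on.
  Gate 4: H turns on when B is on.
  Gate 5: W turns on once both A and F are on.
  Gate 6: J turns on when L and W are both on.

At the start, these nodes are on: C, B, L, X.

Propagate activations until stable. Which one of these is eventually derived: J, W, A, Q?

Q

X and B are on, so F turns on (Gate 2).
Gate 3: F and X on → N on.
Gate 1: N on → Q on.
W would need A and F (Gate 5), but A never turns on. J would need L and W (Gate 6), but W never turns on. No rule produces A, and it is not given.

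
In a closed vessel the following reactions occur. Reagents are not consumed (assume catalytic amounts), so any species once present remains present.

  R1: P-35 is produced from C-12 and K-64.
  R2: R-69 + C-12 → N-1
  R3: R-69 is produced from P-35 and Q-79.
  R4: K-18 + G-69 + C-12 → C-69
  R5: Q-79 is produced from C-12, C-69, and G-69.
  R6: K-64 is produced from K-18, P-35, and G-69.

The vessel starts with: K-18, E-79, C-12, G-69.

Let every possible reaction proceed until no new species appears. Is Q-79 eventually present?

Yes

K-18, G-69, and C-12 present → C-69 forms (R4).
C-12, C-69, and G-69 present → Q-79 forms (R5).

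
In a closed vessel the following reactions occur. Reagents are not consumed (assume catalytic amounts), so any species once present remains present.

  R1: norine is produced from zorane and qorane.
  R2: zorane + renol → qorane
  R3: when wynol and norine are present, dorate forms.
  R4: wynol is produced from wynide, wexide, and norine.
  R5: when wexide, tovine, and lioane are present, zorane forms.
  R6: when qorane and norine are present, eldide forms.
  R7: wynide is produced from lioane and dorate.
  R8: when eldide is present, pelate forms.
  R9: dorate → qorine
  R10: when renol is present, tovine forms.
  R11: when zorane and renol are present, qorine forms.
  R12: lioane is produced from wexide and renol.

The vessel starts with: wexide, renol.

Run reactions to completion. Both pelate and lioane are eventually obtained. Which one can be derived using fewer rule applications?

lioane: wexide and renol present → lioane forms (R12). [1 rule application]
pelate: renol present → tovine forms (R10). wexide and renol present → lioane forms (R12). wexide, tovine, and lioane present → zorane forms (R5). zorane and renol present → qorane forms (R2). zorane and qorane present → norine forms (R1). qorane and norine present → eldide forms (R6). eldide present → pelate forms (R8). [7 rule applications]
lioane needs fewer.

lioane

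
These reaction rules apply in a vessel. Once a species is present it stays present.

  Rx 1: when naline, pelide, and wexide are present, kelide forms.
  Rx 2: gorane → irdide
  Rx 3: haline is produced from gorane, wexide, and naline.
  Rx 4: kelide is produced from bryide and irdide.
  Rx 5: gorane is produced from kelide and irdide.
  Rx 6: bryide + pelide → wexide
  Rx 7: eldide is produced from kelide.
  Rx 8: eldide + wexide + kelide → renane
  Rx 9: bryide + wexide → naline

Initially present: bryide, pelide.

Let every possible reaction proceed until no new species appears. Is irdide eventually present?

irdide would need gorane (Rx 2), but gorane never forms.

No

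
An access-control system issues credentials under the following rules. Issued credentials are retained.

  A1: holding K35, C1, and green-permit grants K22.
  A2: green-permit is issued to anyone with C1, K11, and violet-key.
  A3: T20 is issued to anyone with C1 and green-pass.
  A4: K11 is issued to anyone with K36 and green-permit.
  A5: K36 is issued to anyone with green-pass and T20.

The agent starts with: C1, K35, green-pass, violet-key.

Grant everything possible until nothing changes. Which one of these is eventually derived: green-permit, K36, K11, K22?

Holding C1 and green-pass grants T20 (A3).
Holding green-pass and T20 grants K36 (A5).
green-permit would need C1, K11, and violet-key (A2), but K11 is never granted. K22 would need K35, C1, and green-permit (A1), but green-permit is never granted. K11 would need K36 and green-permit (A4), but green-permit is never granted.

K36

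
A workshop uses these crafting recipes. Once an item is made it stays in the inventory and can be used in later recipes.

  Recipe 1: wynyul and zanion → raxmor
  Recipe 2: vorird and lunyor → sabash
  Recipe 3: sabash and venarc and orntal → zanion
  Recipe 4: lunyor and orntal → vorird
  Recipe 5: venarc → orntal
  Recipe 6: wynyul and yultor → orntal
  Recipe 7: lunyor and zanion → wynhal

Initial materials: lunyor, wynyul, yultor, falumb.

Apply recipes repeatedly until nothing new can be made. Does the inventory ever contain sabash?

Yes

wynyul and yultor → orntal (Recipe 6).
Using Recipe 4, lunyor and orntal make vorird.
vorird and lunyor → sabash (Recipe 2).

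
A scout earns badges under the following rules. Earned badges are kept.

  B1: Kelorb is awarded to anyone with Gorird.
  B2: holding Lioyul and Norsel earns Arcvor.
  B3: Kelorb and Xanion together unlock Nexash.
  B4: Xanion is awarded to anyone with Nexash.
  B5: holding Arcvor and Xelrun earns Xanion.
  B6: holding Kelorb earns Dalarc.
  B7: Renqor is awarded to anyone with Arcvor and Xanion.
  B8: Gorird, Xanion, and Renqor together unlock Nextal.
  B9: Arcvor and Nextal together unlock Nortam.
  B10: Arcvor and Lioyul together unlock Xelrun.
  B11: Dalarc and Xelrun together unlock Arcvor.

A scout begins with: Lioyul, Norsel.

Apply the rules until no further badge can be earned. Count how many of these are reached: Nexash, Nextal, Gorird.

0

Nexash would need Kelorb and Xanion (B3), but Kelorb is never earned.
Nextal would need Gorird, Xanion, and Renqor (B8), but Gorird is never earned.
No rule produces Gorird, and it is not given.
None of the 3 are reached.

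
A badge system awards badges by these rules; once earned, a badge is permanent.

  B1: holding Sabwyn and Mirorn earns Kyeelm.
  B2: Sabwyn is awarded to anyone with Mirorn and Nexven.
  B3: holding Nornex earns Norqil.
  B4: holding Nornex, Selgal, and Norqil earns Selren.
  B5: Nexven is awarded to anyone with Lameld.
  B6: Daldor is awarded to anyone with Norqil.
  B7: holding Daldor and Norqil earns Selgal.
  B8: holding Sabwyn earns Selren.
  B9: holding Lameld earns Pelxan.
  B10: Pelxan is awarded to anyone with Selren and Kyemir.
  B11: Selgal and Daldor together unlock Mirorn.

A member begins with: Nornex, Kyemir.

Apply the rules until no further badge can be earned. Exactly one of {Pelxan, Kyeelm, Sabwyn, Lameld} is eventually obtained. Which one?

Pelxan

With Nornex, Norqil is earned (B3).
With Norqil, Daldor is earned (B6).
With Daldor and Norqil, Selgal is earned (B7).
With Nornex, Selgal, and Norqil, Selren is earned (B4).
With Selren and Kyemir, Pelxan is earned (B10).
Kyeelm would need Sabwyn and Mirorn (B1), but Sabwyn is never earned. Sabwyn would need Mirorn and Nexven (B2), but Nexven is never earned. No rule produces Lameld, and it is not given.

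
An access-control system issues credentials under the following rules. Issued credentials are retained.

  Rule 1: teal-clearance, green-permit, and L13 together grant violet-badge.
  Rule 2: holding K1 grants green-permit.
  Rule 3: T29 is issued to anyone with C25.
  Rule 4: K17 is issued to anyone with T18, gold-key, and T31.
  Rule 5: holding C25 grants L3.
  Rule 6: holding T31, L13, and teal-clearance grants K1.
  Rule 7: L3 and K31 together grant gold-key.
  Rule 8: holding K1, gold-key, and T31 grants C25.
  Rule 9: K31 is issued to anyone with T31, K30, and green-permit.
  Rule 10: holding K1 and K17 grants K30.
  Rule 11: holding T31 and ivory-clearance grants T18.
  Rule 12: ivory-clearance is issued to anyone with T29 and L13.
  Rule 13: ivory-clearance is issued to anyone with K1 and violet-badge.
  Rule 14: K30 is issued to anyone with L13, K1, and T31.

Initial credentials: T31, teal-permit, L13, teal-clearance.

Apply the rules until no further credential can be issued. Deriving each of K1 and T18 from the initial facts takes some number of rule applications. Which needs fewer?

K1

K1: Holding T31, L13, and teal-clearance grants K1 (Rule 6). [1 rule application]
T18: Holding T31, L13, and teal-clearance grants K1 (Rule 6). Holding K1 grants green-permit (Rule 2). Holding teal-clearance, green-permit, and L13 grants violet-badge (Rule 1). Holding K1 and violet-badge grants ivory-clearance (Rule 13). Holding T31 and ivory-clearance grants T18 (Rule 11). [5 rule applications]
K1 needs fewer.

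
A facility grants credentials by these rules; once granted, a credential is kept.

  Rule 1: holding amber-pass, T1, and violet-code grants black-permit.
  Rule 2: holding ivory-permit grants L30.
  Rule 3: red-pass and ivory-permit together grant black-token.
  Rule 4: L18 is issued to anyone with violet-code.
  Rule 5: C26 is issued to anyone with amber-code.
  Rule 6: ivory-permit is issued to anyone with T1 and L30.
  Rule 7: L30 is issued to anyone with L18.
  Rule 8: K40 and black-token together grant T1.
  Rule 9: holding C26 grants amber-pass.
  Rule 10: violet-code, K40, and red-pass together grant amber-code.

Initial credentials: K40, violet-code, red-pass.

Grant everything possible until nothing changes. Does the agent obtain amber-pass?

Yes

Holding violet-code, K40, and red-pass grants amber-code (Rule 10).
Holding amber-code grants C26 (Rule 5).
Holding C26 grants amber-pass (Rule 9).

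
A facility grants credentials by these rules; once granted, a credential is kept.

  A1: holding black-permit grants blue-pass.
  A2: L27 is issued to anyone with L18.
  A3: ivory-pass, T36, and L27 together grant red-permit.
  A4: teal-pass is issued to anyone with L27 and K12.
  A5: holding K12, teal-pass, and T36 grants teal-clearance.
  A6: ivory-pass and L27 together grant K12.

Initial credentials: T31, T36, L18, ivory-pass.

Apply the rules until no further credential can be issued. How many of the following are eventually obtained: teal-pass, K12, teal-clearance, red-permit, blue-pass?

Holding L18 grants L27 (A2).
Holding ivory-pass and L27 grants K12 (A6).
Holding ivory-pass, T36, and L27 grants red-permit (A3).
Holding L27 and K12 grants teal-pass (A4).
Holding K12, teal-pass, and T36 grants teal-clearance (A5).
teal-pass: reached.
K12: reached.
teal-clearance: reached.
red-permit: reached.
blue-pass would need black-permit (A1), but black-permit is never granted.
Reached: teal-pass, K12, teal-clearance, and red-permit — 4 of the 5.

4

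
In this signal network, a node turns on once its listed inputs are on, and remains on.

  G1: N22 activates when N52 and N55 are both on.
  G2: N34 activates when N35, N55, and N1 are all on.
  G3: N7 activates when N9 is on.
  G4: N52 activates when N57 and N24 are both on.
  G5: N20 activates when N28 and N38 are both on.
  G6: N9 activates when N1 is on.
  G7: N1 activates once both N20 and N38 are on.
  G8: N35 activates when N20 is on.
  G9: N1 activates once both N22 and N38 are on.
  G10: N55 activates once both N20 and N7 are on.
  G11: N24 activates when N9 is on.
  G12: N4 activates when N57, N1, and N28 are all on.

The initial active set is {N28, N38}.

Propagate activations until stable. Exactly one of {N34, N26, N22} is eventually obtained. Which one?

G5: N28 and N38 on → N20 on.
G8: N20 on → N35 on.
N20 and N38 are on, so N1 activates (G7).
N1 is on, so N9 activates (G6).
N9 is on, so N7 activates (G3).
N20 and N7 are on, so N55 activates (G10).
N35, N55, and N1 are on, so N34 activates (G2).
No rule produces N26, and it is not given. N22 would need N52 and N55 (G1), but N52 never turns on.

N34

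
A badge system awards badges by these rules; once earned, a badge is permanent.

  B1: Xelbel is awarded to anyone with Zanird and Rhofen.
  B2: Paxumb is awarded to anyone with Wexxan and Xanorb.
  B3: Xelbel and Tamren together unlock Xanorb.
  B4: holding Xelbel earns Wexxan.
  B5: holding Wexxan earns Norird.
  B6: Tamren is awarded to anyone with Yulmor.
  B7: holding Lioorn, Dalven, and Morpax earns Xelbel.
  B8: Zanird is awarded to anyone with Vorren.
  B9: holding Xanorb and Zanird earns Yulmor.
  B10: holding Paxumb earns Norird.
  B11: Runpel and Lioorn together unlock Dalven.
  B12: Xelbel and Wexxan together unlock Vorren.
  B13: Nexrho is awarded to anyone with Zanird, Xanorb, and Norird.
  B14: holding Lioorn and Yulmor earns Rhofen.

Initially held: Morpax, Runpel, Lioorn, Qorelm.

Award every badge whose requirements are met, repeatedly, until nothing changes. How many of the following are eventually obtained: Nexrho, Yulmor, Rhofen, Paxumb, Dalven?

1

With Runpel and Lioorn, Dalven is earned (B11).
Nexrho would need Zanird, Xanorb, and Norird (B13), but Xanorb is never earned.
Yulmor would need Xanorb and Zanird (B9), but Xanorb is never earned.
Rhofen would need Lioorn and Yulmor (B14), but Yulmor is never earned.
Paxumb would need Wexxan and Xanorb (B2), but Xanorb is never earned.
Dalven: reached.
Reached: Dalven — 1 of the 5.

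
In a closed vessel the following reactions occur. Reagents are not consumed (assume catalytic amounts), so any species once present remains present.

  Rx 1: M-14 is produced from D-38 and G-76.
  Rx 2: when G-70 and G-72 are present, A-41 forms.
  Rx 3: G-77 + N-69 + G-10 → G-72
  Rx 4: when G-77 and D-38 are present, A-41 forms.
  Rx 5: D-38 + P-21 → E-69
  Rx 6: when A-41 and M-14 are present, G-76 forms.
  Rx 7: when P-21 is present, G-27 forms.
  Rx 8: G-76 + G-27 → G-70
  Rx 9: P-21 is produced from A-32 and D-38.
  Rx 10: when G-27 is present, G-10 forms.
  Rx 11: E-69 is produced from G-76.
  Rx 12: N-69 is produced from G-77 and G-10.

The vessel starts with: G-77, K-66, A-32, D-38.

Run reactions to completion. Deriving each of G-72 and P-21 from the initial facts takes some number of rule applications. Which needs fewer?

P-21

P-21: A-32 and D-38 present → P-21 forms (Rx 9). [1 rule application]
G-72: A-32 and D-38 present → P-21 forms (Rx 9). P-21 present → G-27 forms (Rx 7). G-27 present → G-10 forms (Rx 10). G-77 and G-10 present → N-69 forms (Rx 12). G-77, N-69, and G-10 present → G-72 forms (Rx 3). [5 rule applications]
P-21 needs fewer.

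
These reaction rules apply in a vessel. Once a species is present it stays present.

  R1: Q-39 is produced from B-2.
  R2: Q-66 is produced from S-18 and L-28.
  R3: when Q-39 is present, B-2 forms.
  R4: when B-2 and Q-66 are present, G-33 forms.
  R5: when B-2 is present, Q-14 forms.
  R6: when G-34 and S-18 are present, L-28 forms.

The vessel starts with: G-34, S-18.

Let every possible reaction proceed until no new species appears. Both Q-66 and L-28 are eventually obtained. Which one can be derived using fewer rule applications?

L-28

L-28: G-34 and S-18 present → L-28 forms (R6). [1 rule application]
Q-66: G-34 and S-18 present → L-28 forms (R6). S-18 and L-28 present → Q-66 forms (R2). [2 rule applications]
L-28 needs fewer.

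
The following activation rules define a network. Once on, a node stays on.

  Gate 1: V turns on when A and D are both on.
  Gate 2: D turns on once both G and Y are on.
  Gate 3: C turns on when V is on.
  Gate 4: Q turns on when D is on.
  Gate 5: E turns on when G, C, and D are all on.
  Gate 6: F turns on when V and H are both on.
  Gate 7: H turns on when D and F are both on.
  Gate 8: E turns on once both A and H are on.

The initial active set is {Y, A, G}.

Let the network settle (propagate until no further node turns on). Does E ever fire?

Yes

G and Y are on, so D turns on (Gate 2).
Gate 1: A and D on → V on.
Gate 3: V on → C on.
G, C, and D are on, so E turns on (Gate 5).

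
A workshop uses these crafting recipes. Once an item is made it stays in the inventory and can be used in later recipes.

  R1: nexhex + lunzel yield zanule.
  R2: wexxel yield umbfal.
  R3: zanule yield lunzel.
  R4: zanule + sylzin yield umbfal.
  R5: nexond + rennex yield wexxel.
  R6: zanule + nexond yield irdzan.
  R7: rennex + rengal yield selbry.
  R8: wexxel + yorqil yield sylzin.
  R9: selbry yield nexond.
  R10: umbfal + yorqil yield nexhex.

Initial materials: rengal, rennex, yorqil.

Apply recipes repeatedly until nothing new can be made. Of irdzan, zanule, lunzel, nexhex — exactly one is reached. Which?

rennex + rengal → selbry (R7).
selbry → nexond (R9).
nexond + rennex → wexxel (R5).
Using R2, wexxel makes umbfal.
Using R10, umbfal and yorqil make nexhex.
zanule would need nexhex and lunzel (R1), but lunzel is never obtained. lunzel would need zanule (R3), but zanule is never obtained. irdzan would need zanule and nexond (R6), but zanule is never obtained.

nexhex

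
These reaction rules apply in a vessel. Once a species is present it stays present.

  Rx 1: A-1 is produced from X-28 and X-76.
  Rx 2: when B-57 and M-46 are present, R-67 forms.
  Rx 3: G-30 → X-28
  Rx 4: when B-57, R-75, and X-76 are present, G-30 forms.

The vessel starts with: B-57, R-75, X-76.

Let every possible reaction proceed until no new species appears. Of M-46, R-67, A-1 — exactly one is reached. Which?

B-57, R-75, and X-76 present → G-30 forms (Rx 4).
G-30 present → X-28 forms (Rx 3).
X-28 and X-76 present → A-1 forms (Rx 1).
R-67 would need B-57 and M-46 (Rx 2), but M-46 never forms. No rule produces M-46, and it is not given.

A-1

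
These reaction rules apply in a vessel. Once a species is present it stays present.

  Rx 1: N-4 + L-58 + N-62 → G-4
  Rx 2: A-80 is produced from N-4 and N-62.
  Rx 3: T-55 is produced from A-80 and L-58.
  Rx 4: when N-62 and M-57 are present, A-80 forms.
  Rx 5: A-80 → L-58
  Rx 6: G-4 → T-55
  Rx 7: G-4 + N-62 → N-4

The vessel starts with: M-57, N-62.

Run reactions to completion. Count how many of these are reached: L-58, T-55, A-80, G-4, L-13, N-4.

3

N-62 and M-57 present → A-80 forms (Rx 4).
A-80 present → L-58 forms (Rx 5).
A-80 and L-58 present → T-55 forms (Rx 3).
L-58: reached.
T-55: reached.
A-80: reached.
G-4 would need N-4, L-58, and N-62 (Rx 1), but N-4 never forms.
No rule produces L-13, and it is not given.
N-4 would need G-4 and N-62 (Rx 7), but G-4 never forms.
Reached: L-58, T-55, and A-80 — 3 of the 6.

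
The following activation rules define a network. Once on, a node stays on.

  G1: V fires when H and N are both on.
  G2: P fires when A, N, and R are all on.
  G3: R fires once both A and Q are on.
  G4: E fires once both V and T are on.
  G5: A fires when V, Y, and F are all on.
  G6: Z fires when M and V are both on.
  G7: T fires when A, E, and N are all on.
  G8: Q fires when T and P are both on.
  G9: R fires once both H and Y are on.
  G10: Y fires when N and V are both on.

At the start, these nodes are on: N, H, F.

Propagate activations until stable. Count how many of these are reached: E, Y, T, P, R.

G1: H and N on → V on.
G10: N and V on → Y on.
G9: H and Y on → R on.
G5: V, Y, and F on → A on.
G2: A, N, and R on → P on.
E would need V and T (G4), but T never turns on.
Y: reached.
T would need A, E, and N (G7), but E never turns on.
P: reached.
R: reached.
Reached: Y, P, and R — 3 of the 5.

3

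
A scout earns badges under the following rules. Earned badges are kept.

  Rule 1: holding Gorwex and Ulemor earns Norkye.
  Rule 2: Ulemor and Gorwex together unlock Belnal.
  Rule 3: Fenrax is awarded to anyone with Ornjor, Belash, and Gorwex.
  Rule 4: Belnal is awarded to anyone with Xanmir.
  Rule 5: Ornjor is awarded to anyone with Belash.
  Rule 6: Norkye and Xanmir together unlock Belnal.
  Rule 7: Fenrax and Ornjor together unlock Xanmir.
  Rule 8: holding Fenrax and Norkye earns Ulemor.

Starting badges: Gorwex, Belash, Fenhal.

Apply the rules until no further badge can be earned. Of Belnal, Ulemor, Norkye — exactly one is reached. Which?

With Belash, Ornjor is earned (Rule 5).
With Ornjor, Belash, and Gorwex, Fenrax is earned (Rule 3).
With Fenrax and Ornjor, Xanmir is earned (Rule 7).
With Xanmir, Belnal is earned (Rule 4).
Norkye would need Gorwex and Ulemor (Rule 1), but Ulemor is never earned. Ulemor would need Fenrax and Norkye (Rule 8), but Norkye is never earned.

Belnal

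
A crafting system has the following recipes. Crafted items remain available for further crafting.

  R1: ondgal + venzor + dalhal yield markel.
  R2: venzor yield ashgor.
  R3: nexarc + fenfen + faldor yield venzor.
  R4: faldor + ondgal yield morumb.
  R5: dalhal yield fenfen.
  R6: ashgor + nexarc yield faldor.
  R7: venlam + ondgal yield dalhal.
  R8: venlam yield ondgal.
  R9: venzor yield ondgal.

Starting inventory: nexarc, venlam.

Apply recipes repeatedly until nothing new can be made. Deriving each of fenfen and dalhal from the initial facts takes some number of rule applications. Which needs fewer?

dalhal: Using R8, venlam makes ondgal. Using R7, venlam and ondgal make dalhal. [2 rule applications]
fenfen: venlam → ondgal (R8). Using R7, venlam and ondgal make dalhal. dalhal → fenfen (R5). [3 rule applications]
dalhal needs fewer.

dalhal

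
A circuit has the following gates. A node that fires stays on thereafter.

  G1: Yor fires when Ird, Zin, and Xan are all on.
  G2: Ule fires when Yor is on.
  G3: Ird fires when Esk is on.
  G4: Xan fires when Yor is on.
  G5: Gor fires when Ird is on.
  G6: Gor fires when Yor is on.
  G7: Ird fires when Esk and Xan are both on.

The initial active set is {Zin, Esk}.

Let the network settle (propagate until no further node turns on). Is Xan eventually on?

Xan would need Yor (G4), but Yor never turns on.

No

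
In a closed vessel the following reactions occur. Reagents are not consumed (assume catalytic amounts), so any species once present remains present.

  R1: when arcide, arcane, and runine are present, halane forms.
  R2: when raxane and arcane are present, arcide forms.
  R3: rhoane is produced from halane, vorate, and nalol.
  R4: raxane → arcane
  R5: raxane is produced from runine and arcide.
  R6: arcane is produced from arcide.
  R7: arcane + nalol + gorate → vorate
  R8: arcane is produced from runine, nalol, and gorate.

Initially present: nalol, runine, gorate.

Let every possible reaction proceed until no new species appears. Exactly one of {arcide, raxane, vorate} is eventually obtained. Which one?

runine, nalol, and gorate present → arcane forms (R8).
arcane, nalol, and gorate present → vorate forms (R7).
arcide would need raxane and arcane (R2), but raxane never forms. raxane would need runine and arcide (R5), but arcide never forms.

vorate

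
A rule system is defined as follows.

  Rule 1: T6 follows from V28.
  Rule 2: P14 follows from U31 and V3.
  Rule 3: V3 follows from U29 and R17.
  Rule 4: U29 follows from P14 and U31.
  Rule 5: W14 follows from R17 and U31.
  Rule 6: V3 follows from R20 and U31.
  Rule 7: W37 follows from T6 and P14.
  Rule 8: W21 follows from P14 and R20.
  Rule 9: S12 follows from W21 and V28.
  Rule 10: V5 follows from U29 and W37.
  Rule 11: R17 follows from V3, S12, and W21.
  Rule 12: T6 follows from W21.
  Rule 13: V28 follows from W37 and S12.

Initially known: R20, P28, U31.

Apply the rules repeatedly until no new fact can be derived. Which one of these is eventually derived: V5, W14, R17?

V5

From R20 and U31, Rule 6 gives V3.
From U31 and V3, Rule 2 gives P14.
P14 and U31 hold, so U29 follows (Rule 4).
P14 and R20 hold, so W21 follows (Rule 8).
From W21, Rule 12 gives T6.
From T6 and P14, Rule 7 gives W37.
U29 and W37 hold, so V5 follows (Rule 10).
W14 would need R17 and U31 (Rule 5), but R17 is never established. R17 would need V3, S12, and W21 (Rule 11), but S12 is never established.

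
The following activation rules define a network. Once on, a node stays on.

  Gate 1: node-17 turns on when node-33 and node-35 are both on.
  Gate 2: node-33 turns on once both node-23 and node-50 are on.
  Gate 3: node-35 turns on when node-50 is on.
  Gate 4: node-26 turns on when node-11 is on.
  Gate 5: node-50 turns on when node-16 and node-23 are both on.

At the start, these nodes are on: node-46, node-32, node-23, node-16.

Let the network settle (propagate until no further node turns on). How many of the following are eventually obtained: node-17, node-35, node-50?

3

Gate 5: node-16 and node-23 on → node-50 on.
Gate 2: node-23 and node-50 on → node-33 on.
Gate 3: node-50 on → node-35 on.
node-33 and node-35 are on, so node-17 turns on (Gate 1).
node-17: reached.
node-35: reached.
node-50: reached.
All 3 are reached.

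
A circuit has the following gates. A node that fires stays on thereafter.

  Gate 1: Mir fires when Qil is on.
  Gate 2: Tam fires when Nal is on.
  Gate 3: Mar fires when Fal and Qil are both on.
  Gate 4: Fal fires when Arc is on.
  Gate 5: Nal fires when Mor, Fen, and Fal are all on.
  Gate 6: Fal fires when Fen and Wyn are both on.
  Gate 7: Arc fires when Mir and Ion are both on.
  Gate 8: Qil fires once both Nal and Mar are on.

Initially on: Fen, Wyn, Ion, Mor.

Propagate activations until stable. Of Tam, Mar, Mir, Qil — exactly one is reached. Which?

Gate 6: Fen and Wyn on → Fal on.
Mor, Fen, and Fal are on, so Nal fires (Gate 5).
Gate 2: Nal on → Tam on.
Qil would need Nal and Mar (Gate 8), but Mar never turns on. Mar would need Fal and Qil (Gate 3), but Qil never turns on. Mir would need Qil (Gate 1), but Qil never turns on.

Tam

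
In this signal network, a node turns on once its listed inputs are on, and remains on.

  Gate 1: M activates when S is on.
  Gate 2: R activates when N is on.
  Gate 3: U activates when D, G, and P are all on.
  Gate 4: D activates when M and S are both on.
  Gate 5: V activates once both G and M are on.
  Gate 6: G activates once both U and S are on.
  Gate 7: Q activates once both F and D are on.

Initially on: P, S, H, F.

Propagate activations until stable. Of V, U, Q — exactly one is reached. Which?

Q

Gate 1: S on → M on.
Gate 4: M and S on → D on.
Gate 7: F and D on → Q on.
U would need D, G, and P (Gate 3), but G never turns on. V would need G and M (Gate 5), but G never turns on.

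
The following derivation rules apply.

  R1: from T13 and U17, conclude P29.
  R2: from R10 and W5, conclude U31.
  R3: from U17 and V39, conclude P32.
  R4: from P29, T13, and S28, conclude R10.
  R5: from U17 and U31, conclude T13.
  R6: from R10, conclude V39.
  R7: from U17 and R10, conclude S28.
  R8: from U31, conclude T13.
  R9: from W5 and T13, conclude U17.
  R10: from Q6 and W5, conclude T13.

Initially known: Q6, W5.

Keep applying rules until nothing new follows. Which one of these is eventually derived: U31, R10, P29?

From Q6 and W5, R10 gives T13.
From W5 and T13, R9 gives U17.
From T13 and U17, R1 gives P29.
R10 would need P29, T13, and S28 (R4), but S28 is never established. U31 would need R10 and W5 (R2), but R10 is never established.

P29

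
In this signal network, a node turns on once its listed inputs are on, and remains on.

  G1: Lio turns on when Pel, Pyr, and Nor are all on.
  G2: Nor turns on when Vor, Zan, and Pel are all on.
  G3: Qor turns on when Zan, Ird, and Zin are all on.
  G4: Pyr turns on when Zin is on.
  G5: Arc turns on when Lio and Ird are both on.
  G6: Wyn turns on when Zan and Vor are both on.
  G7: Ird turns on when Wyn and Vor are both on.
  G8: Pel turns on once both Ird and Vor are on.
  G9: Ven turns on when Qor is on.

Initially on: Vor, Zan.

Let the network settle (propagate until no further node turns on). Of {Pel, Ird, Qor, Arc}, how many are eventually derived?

Zan and Vor are on, so Wyn turns on (G6).
Wyn and Vor are on, so Ird turns on (G7).
G8: Ird and Vor on → Pel on.
Pel: reached.
Ird: reached.
Qor would need Zan, Ird, and Zin (G3), but Zin never turns on.
Arc would need Lio and Ird (G5), but Lio never turns on.
Reached: Pel and Ird — 2 of the 4.

2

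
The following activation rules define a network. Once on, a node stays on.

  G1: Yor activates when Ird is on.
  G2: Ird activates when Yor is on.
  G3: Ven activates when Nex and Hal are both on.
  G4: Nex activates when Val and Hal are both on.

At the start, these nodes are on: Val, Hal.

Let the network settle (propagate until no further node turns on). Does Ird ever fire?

No

Ird would need Yor (G2), but Yor never turns on.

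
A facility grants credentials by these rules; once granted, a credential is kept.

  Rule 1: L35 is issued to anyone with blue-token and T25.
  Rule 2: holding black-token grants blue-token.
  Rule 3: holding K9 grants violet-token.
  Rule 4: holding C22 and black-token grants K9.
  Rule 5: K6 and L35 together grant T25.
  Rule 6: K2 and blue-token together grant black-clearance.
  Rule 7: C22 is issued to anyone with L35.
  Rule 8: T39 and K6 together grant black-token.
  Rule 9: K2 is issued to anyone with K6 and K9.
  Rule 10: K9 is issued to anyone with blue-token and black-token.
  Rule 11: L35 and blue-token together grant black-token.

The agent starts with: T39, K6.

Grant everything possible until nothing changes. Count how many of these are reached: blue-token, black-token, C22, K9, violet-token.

Holding T39 and K6 grants black-token (Rule 8).
Holding black-token grants blue-token (Rule 2).
Holding blue-token and black-token grants K9 (Rule 10).
Holding K9 grants violet-token (Rule 3).
blue-token: reached.
black-token: reached.
C22 would need L35 (Rule 7), but L35 is never granted.
K9: reached.
violet-token: reached.
Reached: blue-token, black-token, K9, and violet-token — 4 of the 5.

4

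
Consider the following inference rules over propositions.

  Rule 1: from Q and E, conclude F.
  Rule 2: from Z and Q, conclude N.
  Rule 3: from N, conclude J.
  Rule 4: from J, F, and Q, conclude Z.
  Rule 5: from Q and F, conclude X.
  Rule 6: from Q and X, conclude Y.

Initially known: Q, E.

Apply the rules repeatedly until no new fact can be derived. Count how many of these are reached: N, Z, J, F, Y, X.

3

From Q and E, Rule 1 gives F.
From Q and F, Rule 5 gives X.
Q and X hold, so Y follows (Rule 6).
N would need Z and Q (Rule 2), but Z is never established.
Z would need J, F, and Q (Rule 4), but J is never established.
J would need N (Rule 3), but N is never established.
F: reached.
Y: reached.
X: reached.
Reached: F, Y, and X — 3 of the 6.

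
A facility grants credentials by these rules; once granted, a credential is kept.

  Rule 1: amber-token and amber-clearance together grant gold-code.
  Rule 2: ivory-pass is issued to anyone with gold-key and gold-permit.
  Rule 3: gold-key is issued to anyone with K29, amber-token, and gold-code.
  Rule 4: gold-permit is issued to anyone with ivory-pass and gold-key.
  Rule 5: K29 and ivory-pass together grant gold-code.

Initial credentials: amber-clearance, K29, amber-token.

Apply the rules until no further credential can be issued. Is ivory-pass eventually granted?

ivory-pass would need gold-key and gold-permit (Rule 2), but gold-permit is never granted.

No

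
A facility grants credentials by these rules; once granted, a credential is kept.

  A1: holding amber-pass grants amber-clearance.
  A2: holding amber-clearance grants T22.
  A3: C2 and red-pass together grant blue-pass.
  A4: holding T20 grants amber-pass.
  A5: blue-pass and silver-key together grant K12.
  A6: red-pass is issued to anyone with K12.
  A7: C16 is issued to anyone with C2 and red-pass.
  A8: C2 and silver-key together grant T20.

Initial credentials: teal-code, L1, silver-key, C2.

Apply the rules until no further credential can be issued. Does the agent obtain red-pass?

red-pass would need K12 (A6), but K12 is never granted.

No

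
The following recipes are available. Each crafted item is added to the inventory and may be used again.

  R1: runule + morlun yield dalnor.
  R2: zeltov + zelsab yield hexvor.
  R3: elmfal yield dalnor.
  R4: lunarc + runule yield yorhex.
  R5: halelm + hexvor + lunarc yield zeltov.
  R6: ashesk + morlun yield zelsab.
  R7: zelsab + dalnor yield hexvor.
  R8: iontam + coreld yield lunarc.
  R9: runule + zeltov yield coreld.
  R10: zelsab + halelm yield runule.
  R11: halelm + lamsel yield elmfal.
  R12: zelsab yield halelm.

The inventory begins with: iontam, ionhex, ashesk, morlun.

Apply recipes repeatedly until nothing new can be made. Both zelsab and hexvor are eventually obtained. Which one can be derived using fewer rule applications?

zelsab

zelsab: ashesk + morlun → zelsab (R6). [1 rule application]
hexvor: Using R6, ashesk and morlun make zelsab. zelsab → halelm (R12). zelsab + halelm → runule (R10). Using R1, runule and morlun make dalnor. zelsab + dalnor → hexvor (R7). [5 rule applications]
zelsab needs fewer.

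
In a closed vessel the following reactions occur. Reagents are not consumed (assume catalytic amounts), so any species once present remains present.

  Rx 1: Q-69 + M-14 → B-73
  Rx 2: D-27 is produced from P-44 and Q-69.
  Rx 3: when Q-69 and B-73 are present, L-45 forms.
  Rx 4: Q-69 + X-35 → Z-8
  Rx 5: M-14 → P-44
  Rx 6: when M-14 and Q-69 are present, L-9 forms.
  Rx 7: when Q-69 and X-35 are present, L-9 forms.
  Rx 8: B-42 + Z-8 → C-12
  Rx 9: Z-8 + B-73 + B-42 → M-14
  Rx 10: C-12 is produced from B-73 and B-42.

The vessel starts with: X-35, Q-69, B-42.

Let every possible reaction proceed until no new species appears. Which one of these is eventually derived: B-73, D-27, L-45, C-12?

Q-69 and X-35 present → Z-8 forms (Rx 4).
B-42 and Z-8 present → C-12 forms (Rx 8).
L-45 would need Q-69 and B-73 (Rx 3), but B-73 never forms. D-27 would need P-44 and Q-69 (Rx 2), but P-44 never forms. B-73 would need Q-69 and M-14 (Rx 1), but M-14 never forms.

C-12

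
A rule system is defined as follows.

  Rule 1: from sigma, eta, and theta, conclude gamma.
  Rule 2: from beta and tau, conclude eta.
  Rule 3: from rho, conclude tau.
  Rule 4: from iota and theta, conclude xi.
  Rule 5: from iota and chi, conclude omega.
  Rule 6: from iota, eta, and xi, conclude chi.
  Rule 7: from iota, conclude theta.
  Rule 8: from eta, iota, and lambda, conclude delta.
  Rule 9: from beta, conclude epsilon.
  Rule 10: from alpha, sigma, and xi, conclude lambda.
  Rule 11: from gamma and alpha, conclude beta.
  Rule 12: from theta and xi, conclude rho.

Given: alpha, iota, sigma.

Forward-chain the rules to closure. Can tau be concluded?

From iota, Rule 7 gives theta.
From iota and theta, Rule 4 gives xi.
From theta and xi, Rule 12 gives rho.
From rho, Rule 3 gives tau.

Yes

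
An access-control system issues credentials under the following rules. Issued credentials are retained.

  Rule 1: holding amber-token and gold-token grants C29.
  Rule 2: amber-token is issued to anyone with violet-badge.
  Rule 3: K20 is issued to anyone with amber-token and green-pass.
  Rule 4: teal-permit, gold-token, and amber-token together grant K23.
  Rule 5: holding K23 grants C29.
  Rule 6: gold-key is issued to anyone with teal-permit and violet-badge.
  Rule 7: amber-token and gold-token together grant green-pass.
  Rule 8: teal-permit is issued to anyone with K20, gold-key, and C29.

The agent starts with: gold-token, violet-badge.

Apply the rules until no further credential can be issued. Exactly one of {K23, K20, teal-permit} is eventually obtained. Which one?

K20

Holding violet-badge grants amber-token (Rule 2).
Holding amber-token and gold-token grants green-pass (Rule 7).
Holding amber-token and green-pass grants K20 (Rule 3).
teal-permit would need K20, gold-key, and C29 (Rule 8), but gold-key is never granted. K23 would need teal-permit, gold-token, and amber-token (Rule 4), but teal-permit is never granted.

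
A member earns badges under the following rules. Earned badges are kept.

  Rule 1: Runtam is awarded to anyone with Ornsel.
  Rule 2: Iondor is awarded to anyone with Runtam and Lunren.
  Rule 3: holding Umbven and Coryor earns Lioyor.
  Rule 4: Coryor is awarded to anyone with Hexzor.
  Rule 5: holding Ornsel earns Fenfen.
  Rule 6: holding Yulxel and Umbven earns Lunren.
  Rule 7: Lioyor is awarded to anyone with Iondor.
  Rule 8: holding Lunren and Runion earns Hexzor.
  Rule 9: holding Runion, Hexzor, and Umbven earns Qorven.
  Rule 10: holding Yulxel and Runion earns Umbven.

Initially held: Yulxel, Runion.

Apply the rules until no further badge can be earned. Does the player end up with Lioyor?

With Yulxel and Runion, Umbven is earned (Rule 10).
With Yulxel and Umbven, Lunren is earned (Rule 6).
With Lunren and Runion, Hexzor is earned (Rule 8).
With Hexzor, Coryor is earned (Rule 4).
With Umbven and Coryor, Lioyor is earned (Rule 3).

Yes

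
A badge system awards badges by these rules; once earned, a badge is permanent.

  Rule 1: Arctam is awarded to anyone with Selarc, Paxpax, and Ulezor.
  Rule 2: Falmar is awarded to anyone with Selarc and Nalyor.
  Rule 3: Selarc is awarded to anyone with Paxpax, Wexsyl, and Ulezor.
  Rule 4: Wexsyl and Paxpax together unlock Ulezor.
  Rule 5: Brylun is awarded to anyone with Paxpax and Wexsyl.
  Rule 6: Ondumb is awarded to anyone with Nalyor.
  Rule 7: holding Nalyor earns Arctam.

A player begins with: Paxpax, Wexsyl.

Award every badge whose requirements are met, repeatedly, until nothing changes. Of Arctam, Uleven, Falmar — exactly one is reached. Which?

With Wexsyl and Paxpax, Ulezor is earned (Rule 4).
With Paxpax, Wexsyl, and Ulezor, Selarc is earned (Rule 3).
With Selarc, Paxpax, and Ulezor, Arctam is earned (Rule 1).
No rule produces Uleven, and it is not given. Falmar would need Selarc and Nalyor (Rule 2), but Nalyor is never earned.

Arctam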